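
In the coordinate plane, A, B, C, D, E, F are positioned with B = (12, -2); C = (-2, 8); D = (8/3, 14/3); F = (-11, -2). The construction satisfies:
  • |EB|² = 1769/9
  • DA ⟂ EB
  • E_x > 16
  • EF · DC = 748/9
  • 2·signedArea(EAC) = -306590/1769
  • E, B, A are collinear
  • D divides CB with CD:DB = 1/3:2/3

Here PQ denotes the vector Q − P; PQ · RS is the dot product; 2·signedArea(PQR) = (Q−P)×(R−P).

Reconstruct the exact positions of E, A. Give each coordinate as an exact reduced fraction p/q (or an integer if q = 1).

A = (69352/5307, 6826/5307)
E = (49/3, 34/3)

1. E_x = 49/3  [line 14/3·x + -10/3·y + -346/9 = 0 ∩ |EB|² = 1769/9]
2. E_y = 34/3  [line 14/3·x + -10/3·y + -346/9 = 0 ∩ |EB|² = 1769/9]
   → E = (49/3, 34/3)
3. A_x = 69352/5307  [2·signedArea(EAC) = -306590/1769 ∩ E, B, A are collinear]
4. A_y = 6826/5307  [2·signedArea(EAC) = -306590/1769 ∩ E, B, A are collinear]
   → A = (69352/5307, 6826/5307)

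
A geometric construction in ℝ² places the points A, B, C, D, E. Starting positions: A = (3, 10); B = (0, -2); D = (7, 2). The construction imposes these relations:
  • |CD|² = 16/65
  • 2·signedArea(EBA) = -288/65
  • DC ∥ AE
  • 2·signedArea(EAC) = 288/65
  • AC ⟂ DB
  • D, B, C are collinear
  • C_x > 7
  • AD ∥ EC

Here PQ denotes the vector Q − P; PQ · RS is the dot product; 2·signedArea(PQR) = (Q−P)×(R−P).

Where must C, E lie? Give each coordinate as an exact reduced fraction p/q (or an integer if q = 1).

C = (483/65, 146/65)
E = (223/65, 666/65)

1. C_x = 483/65  [D, B, C are collinear ∩ AC ⟂ DB]
2. C_y = 146/65  [D, B, C are collinear ∩ AC ⟂ DB]
   → C = (483/65, 146/65)
3. E_x = 223/65  [AD ∥ EC ∩ DC ∥ AE]
4. E_y = 666/65  [AD ∥ EC ∩ DC ∥ AE]
   → E = (223/65, 666/65)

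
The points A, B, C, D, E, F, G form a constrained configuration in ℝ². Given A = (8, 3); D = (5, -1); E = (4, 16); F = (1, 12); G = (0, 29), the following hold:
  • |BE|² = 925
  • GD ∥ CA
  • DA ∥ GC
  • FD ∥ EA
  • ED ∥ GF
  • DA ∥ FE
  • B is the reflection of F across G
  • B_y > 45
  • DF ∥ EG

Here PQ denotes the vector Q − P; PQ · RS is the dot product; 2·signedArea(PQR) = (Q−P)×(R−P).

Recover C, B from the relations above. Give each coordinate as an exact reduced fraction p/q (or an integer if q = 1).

1. C_x = 3  [GD ∥ CA ∩ DA ∥ GC]
2. C_y = 33  [GD ∥ CA ∩ DA ∥ GC]
   → C = (3, 33)
3. B_x = -1  [B is the reflection of F across G]
4. B_y = 46  [B is the reflection of F across G]
   → B = (-1, 46)

B = (-1, 46)
C = (3, 33)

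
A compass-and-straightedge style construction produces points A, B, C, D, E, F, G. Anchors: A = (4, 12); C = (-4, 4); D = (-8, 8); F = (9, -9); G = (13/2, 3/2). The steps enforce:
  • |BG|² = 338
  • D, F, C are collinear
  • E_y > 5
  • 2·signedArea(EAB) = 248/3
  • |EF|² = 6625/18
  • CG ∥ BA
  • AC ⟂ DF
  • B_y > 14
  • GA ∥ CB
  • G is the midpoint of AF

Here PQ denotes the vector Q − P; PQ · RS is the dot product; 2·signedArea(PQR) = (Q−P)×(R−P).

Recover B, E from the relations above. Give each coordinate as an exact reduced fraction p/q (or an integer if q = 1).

1. B_x = -13/2  [CG ∥ BA ∩ GA ∥ CB]
2. B_y = 29/2  [CG ∥ BA ∩ GA ∥ CB]
   → B = (-13/2, 29/2)
3. E_x = -19/6  [line -5/2·x + -21/2·y + 160/3 = 0 ∩ |EF|² = 6625/18]
4. E_y = 35/6  [line -5/2·x + -21/2·y + 160/3 = 0 ∩ |EF|² = 6625/18]
   → E = (-19/6, 35/6)

B = (-13/2, 29/2)
E = (-19/6, 35/6)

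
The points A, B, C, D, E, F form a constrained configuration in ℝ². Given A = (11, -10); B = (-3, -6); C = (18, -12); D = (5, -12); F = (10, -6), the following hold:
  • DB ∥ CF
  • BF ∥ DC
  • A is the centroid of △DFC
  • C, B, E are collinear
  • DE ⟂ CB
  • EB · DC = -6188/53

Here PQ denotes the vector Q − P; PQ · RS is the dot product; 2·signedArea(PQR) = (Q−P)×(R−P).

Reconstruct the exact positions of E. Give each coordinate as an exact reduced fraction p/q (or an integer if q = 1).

1. E_x = 317/53  [C, B, E are collinear ∩ DE ⟂ CB]
2. E_y = -454/53  [C, B, E are collinear ∩ DE ⟂ CB]
   → E = (317/53, -454/53)

E = (317/53, -454/53)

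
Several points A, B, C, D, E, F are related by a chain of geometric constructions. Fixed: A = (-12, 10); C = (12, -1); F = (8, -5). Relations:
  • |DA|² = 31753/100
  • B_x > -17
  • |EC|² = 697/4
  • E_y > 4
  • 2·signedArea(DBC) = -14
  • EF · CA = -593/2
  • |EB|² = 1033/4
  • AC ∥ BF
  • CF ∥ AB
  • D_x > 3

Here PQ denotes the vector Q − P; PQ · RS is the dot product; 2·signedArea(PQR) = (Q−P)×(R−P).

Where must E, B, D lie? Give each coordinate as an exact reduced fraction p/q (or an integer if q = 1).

B = (-16, 6)
D = (16/5, 7/10)
E = (0, 9/2)

1. E_x = 0  [line 24·x + -11·y + 99/2 = 0 ∩ |EC|² = 697/4]
2. E_y = 9/2  [line 24·x + -11·y + 99/2 = 0 ∩ |EC|² = 697/4]
   → E = (0, 9/2)
3. B_x = -16  [AC ∥ BF ∩ CF ∥ AB]
4. B_y = 6  [AC ∥ BF ∩ CF ∥ AB]
   → B = (-16, 6)
5. D_x = 16/5  [line 7·x + 28·y + -42 = 0 ∩ |DA|² = 31753/100]
6. D_y = 7/10  [line 7·x + 28·y + -42 = 0 ∩ |DA|² = 31753/100]
   → D = (16/5, 7/10)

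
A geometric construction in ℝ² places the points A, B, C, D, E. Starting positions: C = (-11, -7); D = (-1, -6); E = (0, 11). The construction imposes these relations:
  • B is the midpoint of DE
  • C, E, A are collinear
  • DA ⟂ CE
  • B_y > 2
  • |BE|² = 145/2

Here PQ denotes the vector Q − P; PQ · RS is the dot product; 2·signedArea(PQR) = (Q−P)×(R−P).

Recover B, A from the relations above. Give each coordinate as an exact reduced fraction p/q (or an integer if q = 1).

1. B_x = -1/2  [B is the midpoint of DE]
2. B_y = 5/2  [B is the midpoint of DE]
   → B = (-1/2, 5/2)
3. A_x = -3487/445  [C, E, A are collinear ∩ DA ⟂ CE]
4. A_y = -811/445  [C, E, A are collinear ∩ DA ⟂ CE]
   → A = (-3487/445, -811/445)

A = (-3487/445, -811/445)
B = (-1/2, 5/2)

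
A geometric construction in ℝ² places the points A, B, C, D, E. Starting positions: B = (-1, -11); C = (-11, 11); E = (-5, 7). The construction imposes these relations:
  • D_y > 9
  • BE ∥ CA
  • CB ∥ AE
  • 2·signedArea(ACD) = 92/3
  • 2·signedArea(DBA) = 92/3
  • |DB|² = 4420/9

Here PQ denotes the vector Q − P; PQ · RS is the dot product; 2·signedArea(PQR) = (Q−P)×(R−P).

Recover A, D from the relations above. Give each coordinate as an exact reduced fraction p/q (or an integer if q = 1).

1. A_x = -15  [CB ∥ AE ∩ BE ∥ CA]
2. A_y = 29  [CB ∥ AE ∩ BE ∥ CA]
   → A = (-15, 29)
3. D_x = -9  [2·signedArea(DBA) = 92/3 ∩ 2·signedArea(ACD) = 92/3]
4. D_y = 29/3  [2·signedArea(DBA) = 92/3 ∩ 2·signedArea(ACD) = 92/3]
   → D = (-9, 29/3)

A = (-15, 29)
D = (-9, 29/3)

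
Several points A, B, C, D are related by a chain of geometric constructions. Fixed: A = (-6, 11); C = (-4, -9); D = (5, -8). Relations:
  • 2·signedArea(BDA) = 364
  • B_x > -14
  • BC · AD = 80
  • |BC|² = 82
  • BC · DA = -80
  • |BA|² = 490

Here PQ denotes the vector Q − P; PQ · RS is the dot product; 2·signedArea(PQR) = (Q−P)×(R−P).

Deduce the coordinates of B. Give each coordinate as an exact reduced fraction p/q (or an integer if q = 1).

1. B_x = -13  [2·signedArea(BDA) = 364 ∩ BC · DA = -80]
2. B_y = -10  [2·signedArea(BDA) = 364 ∩ BC · DA = -80]
   → B = (-13, -10)

B = (-13, -10)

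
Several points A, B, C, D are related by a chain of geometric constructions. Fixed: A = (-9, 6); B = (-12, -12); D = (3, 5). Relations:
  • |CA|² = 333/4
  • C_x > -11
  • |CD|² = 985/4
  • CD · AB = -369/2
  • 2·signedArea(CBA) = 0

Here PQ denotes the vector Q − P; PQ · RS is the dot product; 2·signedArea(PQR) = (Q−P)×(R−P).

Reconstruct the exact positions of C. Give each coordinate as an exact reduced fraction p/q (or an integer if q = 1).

C = (-21/2, -3)

1. C_x = -21/2  [2·signedArea(CBA) = 0 ∩ CD · AB = -369/2]
2. C_y = -3  [2·signedArea(CBA) = 0 ∩ CD · AB = -369/2]
   → C = (-21/2, -3)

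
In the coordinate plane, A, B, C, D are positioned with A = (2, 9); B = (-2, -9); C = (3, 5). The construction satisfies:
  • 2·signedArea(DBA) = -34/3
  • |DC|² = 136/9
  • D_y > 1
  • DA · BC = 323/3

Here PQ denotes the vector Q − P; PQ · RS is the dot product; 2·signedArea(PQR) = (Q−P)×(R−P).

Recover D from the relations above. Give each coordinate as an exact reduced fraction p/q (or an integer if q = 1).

1. D_x = 1  [2·signedArea(DBA) = -34/3 ∩ DA · BC = 323/3]
2. D_y = 5/3  [2·signedArea(DBA) = -34/3 ∩ DA · BC = 323/3]
   → D = (1, 5/3)

D = (1, 5/3)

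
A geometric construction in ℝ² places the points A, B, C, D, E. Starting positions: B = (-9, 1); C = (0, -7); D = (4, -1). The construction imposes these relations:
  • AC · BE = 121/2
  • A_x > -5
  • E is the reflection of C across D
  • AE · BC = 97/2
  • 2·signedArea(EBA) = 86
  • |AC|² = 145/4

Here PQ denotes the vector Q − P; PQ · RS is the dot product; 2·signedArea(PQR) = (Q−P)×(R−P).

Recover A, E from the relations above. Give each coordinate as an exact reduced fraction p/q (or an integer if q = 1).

1. E_x = 8  [E is the reflection of C across D]
2. E_y = 5  [E is the reflection of C across D]
   → E = (8, 5)
3. A_x = -9/2  [AC · BE = 121/2 ∩ AE · BC = 97/2]
4. A_y = -3  [AC · BE = 121/2 ∩ AE · BC = 97/2]
   → A = (-9/2, -3)

A = (-9/2, -3)
E = (8, 5)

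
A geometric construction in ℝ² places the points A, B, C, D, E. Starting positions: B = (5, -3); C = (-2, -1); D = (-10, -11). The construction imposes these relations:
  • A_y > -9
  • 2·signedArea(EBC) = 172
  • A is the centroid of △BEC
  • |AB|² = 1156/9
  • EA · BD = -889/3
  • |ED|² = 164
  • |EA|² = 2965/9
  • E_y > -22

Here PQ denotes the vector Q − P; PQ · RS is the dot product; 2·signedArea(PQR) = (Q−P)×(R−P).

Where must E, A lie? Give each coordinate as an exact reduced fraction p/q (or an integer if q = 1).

A = (-5, -25/3)
E = (-18, -21)

1. E_x = -18  [line -2·x + -7·y + -183 = 0 ∩ |ED|² = 164]
2. E_y = -21  [line -2·x + -7·y + -183 = 0 ∩ |ED|² = 164]
   → E = (-18, -21)
3. A_x = -5  [EA · BD = -889/3 ∩ A is the centroid of △BEC]
4. A_y = -25/3  [EA · BD = -889/3 ∩ A is the centroid of △BEC]
   → A = (-5, -25/3)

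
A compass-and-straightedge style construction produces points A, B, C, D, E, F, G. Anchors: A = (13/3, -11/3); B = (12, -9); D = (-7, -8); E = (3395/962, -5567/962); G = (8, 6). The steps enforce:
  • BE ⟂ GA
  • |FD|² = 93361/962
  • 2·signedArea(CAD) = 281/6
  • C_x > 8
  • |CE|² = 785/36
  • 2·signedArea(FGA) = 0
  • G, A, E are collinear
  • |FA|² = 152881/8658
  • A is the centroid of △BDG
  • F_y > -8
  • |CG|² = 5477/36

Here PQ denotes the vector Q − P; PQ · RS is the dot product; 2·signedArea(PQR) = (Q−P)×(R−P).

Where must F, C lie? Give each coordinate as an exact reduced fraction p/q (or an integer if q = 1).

C = (49/6, -19/3)
F = (2735/962, -7307/962)

1. F_x = 2735/962  [line 29/3·x + -11/3·y + -166/3 = 0 ∩ |FD|² = 93361/962]
2. F_y = -7307/962  [line 29/3·x + -11/3·y + -166/3 = 0 ∩ |FD|² = 93361/962]
   → F = (2735/962, -7307/962)
3. C_x = 49/6  [line 13/3·x + -34/3·y + -643/6 = 0 ∩ |CE|² = 785/36]
4. C_y = -19/3  [line 13/3·x + -34/3·y + -643/6 = 0 ∩ |CE|² = 785/36]
   → C = (49/6, -19/3)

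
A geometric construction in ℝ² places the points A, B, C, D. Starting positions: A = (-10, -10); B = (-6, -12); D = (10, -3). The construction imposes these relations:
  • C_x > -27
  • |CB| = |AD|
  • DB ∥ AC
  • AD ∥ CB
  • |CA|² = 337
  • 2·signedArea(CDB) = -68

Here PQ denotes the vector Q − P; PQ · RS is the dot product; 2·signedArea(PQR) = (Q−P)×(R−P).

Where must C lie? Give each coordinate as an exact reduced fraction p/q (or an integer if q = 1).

C = (-26, -19)

1. C_x = -26  [AD ∥ CB ∩ DB ∥ AC]
2. C_y = -19  [AD ∥ CB ∩ DB ∥ AC]
   → C = (-26, -19)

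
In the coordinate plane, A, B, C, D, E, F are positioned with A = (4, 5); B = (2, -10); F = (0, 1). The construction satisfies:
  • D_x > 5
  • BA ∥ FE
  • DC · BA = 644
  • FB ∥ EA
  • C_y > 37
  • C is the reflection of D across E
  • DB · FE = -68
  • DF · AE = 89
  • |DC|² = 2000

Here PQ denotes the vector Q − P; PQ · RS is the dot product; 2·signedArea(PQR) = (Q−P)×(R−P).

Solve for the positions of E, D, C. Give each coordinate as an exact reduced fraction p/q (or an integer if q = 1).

C = (-2, 38)
D = (6, -6)
E = (2, 16)

1. E_x = 2  [FB ∥ EA ∩ BA ∥ FE]
2. E_y = 16  [FB ∥ EA ∩ BA ∥ FE]
   → E = (2, 16)
3. D_x = 6  [DB · FE = -68 ∩ DF · AE = 89]
4. D_y = -6  [DB · FE = -68 ∩ DF · AE = 89]
   → D = (6, -6)
5. C_x = -2  [DC · BA = 644 ∩ C is the reflection of D across E]
6. C_y = 38  [DC · BA = 644 ∩ C is the reflection of D across E]
   → C = (-2, 38)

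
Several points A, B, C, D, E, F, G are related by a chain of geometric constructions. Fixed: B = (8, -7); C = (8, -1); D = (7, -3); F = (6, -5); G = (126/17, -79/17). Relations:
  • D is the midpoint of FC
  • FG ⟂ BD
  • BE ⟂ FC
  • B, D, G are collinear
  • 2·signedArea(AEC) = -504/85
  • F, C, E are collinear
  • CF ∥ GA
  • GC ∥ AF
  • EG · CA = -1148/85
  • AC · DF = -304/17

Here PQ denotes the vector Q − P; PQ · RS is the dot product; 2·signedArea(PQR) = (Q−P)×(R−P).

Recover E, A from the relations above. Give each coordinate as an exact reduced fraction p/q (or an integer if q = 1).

A = (92/17, -147/17)
E = (28/5, -29/5)

1. E_x = 28/5  [F, C, E are collinear ∩ BE ⟂ FC]
2. E_y = -29/5  [F, C, E are collinear ∩ BE ⟂ FC]
   → E = (28/5, -29/5)
3. A_x = 92/17  [GC ∥ AF ∩ CF ∥ GA]
4. A_y = -147/17  [GC ∥ AF ∩ CF ∥ GA]
   → A = (92/17, -147/17)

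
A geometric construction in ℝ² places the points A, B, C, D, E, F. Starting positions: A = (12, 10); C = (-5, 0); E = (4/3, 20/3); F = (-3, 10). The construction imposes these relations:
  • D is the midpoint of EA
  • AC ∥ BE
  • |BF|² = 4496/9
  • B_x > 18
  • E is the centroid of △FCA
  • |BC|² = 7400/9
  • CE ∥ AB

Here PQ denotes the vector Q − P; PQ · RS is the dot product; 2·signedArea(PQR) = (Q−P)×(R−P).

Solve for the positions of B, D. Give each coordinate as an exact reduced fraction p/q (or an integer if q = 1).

1. B_x = 55/3  [AC ∥ BE ∩ CE ∥ AB]
2. B_y = 50/3  [AC ∥ BE ∩ CE ∥ AB]
   → B = (55/3, 50/3)
3. D_x = 20/3  [D is the midpoint of EA]
4. D_y = 25/3  [D is the midpoint of EA]
   → D = (20/3, 25/3)

B = (55/3, 50/3)
D = (20/3, 25/3)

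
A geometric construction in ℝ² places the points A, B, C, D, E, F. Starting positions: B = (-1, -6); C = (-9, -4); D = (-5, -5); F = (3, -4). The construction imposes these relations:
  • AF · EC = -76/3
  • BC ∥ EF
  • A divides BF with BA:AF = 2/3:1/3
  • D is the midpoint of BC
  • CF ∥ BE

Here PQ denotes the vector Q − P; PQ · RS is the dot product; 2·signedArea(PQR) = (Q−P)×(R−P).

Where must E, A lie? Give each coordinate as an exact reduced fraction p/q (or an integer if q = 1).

1. E_x = 11  [BC ∥ EF ∩ CF ∥ BE]
2. E_y = -6  [BC ∥ EF ∩ CF ∥ BE]
   → E = (11, -6)
3. A_x = 5/3  [A divides BF with BA:AF = 2/3:1/3]
4. A_y = -14/3  [A divides BF with BA:AF = 2/3:1/3]
   → A = (5/3, -14/3)

A = (5/3, -14/3)
E = (11, -6)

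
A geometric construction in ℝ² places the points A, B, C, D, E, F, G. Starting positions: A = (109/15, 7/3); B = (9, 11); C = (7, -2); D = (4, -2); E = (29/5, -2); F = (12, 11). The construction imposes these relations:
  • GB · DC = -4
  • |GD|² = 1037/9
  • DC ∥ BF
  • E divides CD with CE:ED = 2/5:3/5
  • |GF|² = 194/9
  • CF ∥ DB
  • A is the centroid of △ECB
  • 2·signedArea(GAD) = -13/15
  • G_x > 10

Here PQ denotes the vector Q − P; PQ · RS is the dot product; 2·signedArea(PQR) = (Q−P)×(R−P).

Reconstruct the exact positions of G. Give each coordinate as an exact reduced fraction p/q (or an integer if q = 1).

G = (31/3, 20/3)

1. G_x = 31/3  [2·signedArea(GAD) = -13/15 ∩ GB · DC = -4]
2. G_y = 20/3  [2·signedArea(GAD) = -13/15 ∩ GB · DC = -4]
   → G = (31/3, 20/3)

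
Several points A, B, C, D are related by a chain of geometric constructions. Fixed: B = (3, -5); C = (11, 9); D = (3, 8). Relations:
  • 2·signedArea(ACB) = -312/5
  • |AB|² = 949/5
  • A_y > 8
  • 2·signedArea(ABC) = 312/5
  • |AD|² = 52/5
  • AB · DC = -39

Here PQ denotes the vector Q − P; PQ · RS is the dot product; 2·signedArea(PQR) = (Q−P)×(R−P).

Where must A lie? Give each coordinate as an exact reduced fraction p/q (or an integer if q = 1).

1. A_x = 31/5  [AB · DC = -39 ∩ 2·signedArea(ABC) = 312/5]
2. A_y = 42/5  [AB · DC = -39 ∩ 2·signedArea(ABC) = 312/5]
   → A = (31/5, 42/5)

A = (31/5, 42/5)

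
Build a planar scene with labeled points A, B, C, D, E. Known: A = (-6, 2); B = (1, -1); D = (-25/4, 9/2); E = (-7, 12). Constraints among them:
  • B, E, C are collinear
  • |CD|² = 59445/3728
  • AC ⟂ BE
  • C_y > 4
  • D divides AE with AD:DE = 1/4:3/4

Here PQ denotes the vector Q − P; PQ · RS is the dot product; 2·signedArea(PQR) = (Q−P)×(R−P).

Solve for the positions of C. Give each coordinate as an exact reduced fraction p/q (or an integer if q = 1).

1. C_x = -527/233  [B, E, C are collinear ∩ AC ⟂ BE]
2. C_y = 1002/233  [B, E, C are collinear ∩ AC ⟂ BE]
   → C = (-527/233, 1002/233)

C = (-527/233, 1002/233)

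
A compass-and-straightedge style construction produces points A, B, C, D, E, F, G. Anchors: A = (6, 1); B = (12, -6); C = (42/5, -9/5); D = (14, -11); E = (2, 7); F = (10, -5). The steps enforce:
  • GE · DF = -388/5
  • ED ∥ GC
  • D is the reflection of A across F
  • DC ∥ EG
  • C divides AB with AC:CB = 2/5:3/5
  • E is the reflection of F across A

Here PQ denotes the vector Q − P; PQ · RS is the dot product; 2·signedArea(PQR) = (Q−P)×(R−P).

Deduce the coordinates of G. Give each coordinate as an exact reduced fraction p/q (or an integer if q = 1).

G = (-18/5, 81/5)

1. G_x = -18/5  [ED ∥ GC ∩ DC ∥ EG]
2. G_y = 81/5  [ED ∥ GC ∩ DC ∥ EG]
   → G = (-18/5, 81/5)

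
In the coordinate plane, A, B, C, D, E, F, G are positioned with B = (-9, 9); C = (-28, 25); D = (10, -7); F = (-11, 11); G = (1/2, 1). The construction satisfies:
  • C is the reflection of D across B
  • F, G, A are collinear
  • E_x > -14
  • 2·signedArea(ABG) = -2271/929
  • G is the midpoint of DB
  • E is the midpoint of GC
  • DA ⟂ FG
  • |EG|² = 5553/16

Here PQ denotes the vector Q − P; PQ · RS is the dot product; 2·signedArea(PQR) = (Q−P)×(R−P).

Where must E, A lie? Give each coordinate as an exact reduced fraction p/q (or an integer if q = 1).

1. E_x = -55/4  [E is the midpoint of GC]
2. E_y = 13  [E is the midpoint of GC]
   → E = (-55/4, 13)
3. A_x = 9170/929  [F, G, A are collinear ∩ DA ⟂ FG]
4. A_y = -6641/929  [F, G, A are collinear ∩ DA ⟂ FG]
   → A = (9170/929, -6641/929)

A = (9170/929, -6641/929)
E = (-55/4, 13)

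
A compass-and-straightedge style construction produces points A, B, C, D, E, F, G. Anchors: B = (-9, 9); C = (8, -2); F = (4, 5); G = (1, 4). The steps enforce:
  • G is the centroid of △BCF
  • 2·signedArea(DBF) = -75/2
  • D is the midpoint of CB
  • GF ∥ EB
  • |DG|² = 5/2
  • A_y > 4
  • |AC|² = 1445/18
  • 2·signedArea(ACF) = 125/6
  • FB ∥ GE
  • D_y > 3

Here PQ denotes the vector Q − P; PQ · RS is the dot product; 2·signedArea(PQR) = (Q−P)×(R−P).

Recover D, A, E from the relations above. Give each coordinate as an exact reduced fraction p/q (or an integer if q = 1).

1. D_x = -1/2  [D is the midpoint of CB]
2. D_y = 7/2  [D is the midpoint of CB]
   → D = (-1/2, 7/2)
3. A_x = 3/2  [line -7·x + -4·y + 163/6 = 0 ∩ |AC|² = 1445/18]
4. A_y = 25/6  [line -7·x + -4·y + 163/6 = 0 ∩ |AC|² = 1445/18]
   → A = (3/2, 25/6)
5. E_x = -12  [GF ∥ EB ∩ FB ∥ GE]
6. E_y = 8  [GF ∥ EB ∩ FB ∥ GE]
   → E = (-12, 8)

A = (3/2, 25/6)
D = (-1/2, 7/2)
E = (-12, 8)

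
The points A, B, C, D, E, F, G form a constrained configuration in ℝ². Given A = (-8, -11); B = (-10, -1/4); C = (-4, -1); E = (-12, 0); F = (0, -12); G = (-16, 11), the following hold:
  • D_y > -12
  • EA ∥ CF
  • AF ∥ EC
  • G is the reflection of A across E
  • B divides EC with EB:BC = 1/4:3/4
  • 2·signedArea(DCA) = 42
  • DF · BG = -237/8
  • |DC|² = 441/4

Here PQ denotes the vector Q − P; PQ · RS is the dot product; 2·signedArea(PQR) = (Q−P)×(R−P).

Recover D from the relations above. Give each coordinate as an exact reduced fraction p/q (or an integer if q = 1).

D = (-4, -23/2)

1. D_x = -4  [2·signedArea(DCA) = 42 ∩ DF · BG = -237/8]
2. D_y = -23/2  [2·signedArea(DCA) = 42 ∩ DF · BG = -237/8]
   → D = (-4, -23/2)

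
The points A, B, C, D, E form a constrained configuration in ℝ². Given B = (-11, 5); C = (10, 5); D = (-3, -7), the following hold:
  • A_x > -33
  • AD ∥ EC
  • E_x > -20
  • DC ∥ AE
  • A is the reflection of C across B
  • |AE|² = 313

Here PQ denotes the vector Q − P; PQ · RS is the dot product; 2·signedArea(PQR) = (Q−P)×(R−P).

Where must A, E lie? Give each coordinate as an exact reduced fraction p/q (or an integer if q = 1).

A = (-32, 5)
E = (-19, 17)

1. A_x = -32  [A is the reflection of C across B]
2. A_y = 5  [A is the reflection of C across B]
   → A = (-32, 5)
3. E_x = -19  [AD ∥ EC ∩ DC ∥ AE]
4. E_y = 17  [AD ∥ EC ∩ DC ∥ AE]
   → E = (-19, 17)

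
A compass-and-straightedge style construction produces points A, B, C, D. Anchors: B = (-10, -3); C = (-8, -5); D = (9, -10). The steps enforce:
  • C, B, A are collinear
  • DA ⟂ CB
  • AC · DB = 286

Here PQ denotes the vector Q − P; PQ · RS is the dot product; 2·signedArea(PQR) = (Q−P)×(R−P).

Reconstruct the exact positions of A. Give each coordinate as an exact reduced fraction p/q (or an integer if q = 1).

A = (3, -16)

1. A_x = 3  [C, B, A are collinear ∩ DA ⟂ CB]
2. A_y = -16  [C, B, A are collinear ∩ DA ⟂ CB]
   → A = (3, -16)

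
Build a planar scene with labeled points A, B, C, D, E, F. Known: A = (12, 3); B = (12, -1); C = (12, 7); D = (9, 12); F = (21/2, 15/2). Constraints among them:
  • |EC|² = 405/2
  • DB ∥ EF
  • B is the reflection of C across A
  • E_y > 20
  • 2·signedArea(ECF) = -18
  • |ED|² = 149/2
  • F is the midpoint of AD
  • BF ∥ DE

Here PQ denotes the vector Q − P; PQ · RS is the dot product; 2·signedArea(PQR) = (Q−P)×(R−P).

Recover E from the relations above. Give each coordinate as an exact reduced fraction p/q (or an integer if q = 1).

E = (15/2, 41/2)

1. E_x = 15/2  [DB ∥ EF ∩ BF ∥ DE]
2. E_y = 41/2  [DB ∥ EF ∩ BF ∥ DE]
   → E = (15/2, 41/2)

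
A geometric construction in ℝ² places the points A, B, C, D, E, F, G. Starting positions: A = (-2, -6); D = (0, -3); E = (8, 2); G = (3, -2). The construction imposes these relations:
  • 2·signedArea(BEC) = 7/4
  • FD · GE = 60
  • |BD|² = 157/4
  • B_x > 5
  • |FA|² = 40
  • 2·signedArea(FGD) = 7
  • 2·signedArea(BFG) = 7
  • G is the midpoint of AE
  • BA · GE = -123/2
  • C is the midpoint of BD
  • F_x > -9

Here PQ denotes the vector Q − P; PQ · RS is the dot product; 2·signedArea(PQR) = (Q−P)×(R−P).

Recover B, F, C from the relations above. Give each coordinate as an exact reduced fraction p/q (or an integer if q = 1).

1. B_x = 11/2  [line -5·x + -4·y + 55/2 = 0 ∩ |BD|² = 157/4]
2. B_y = 0  [line -5·x + -4·y + 55/2 = 0 ∩ |BD|² = 157/4]
   → B = (11/2, 0)
3. F_x = -8  [2·signedArea(FGD) = 7 ∩ FD · GE = 60]
4. F_y = -8  [2·signedArea(FGD) = 7 ∩ FD · GE = 60]
   → F = (-8, -8)
5. C_x = 11/4  [2·signedArea(BEC) = 7/4 ∩ C is the midpoint of BD]
6. C_y = -3/2  [2·signedArea(BEC) = 7/4 ∩ C is the midpoint of BD]
   → C = (11/4, -3/2)

B = (11/2, 0)
C = (11/4, -3/2)
F = (-8, -8)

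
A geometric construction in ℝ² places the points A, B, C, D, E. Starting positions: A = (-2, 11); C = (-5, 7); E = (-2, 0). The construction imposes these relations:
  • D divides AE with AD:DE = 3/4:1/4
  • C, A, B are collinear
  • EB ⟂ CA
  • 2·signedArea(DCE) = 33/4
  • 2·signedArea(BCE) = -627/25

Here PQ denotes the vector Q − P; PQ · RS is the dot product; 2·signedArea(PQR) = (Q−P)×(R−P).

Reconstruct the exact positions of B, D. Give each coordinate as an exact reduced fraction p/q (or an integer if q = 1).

1. B_x = -182/25  [C, A, B are collinear ∩ EB ⟂ CA]
2. B_y = 99/25  [C, A, B are collinear ∩ EB ⟂ CA]
   → B = (-182/25, 99/25)
3. D_x = -2  [D divides AE with AD:DE = 3/4:1/4]
4. D_y = 11/4  [D divides AE with AD:DE = 3/4:1/4]
   → D = (-2, 11/4)

B = (-182/25, 99/25)
D = (-2, 11/4)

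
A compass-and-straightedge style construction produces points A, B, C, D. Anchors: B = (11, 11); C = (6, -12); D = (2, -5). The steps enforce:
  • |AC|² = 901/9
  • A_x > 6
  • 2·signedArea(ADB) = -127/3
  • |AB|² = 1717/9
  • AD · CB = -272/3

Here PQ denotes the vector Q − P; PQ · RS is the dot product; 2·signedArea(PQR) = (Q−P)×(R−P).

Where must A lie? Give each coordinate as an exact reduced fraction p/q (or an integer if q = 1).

A = (19/3, -2)

1. A_x = 19/3  [2·signedArea(ADB) = -127/3 ∩ AD · CB = -272/3]
2. A_y = -2  [2·signedArea(ADB) = -127/3 ∩ AD · CB = -272/3]
   → A = (19/3, -2)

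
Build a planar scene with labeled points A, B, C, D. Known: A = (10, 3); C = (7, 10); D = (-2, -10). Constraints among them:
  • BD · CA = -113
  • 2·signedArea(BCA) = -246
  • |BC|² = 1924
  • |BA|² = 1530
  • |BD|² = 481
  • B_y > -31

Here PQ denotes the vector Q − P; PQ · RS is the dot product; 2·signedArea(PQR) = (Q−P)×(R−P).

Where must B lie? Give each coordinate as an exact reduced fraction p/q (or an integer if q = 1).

1. B_x = -11  [2·signedArea(BCA) = -246 ∩ BD · CA = -113]
2. B_y = -30  [2·signedArea(BCA) = -246 ∩ BD · CA = -113]
   → B = (-11, -30)

B = (-11, -30)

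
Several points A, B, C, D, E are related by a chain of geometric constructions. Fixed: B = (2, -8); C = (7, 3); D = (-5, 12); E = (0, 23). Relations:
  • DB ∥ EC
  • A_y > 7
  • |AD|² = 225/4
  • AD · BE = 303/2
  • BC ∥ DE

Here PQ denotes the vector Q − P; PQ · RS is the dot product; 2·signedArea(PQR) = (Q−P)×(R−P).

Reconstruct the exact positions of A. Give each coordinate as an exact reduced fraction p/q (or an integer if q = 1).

1. A_x = 1  [line 2·x + -31·y + 461/2 = 0 ∩ |AD|² = 225/4]
2. A_y = 15/2  [line 2·x + -31·y + 461/2 = 0 ∩ |AD|² = 225/4]
   → A = (1, 15/2)

A = (1, 15/2)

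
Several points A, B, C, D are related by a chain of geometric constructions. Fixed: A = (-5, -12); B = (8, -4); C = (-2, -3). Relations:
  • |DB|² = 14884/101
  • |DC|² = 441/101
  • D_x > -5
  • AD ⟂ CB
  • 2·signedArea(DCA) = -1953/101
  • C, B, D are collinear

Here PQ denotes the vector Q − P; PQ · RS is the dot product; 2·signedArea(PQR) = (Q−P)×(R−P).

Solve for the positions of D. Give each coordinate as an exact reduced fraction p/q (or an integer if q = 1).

D = (-412/101, -282/101)

1. D_x = -412/101  [C, B, D are collinear ∩ AD ⟂ CB]
2. D_y = -282/101  [C, B, D are collinear ∩ AD ⟂ CB]
   → D = (-412/101, -282/101)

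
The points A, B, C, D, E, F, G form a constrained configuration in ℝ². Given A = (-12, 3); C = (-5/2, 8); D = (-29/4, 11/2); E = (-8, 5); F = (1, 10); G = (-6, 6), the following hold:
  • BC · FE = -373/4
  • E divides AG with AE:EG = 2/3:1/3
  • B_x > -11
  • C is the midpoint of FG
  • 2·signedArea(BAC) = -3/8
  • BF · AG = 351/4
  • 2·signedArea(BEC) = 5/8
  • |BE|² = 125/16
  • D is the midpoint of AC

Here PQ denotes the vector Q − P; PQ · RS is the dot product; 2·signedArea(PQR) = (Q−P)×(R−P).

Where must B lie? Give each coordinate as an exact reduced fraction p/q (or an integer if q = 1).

B = (-21/2, 15/4)

1. B_x = -21/2  [2·signedArea(BEC) = 5/8 ∩ BC · FE = -373/4]
2. B_y = 15/4  [2·signedArea(BEC) = 5/8 ∩ BC · FE = -373/4]
   → B = (-21/2, 15/4)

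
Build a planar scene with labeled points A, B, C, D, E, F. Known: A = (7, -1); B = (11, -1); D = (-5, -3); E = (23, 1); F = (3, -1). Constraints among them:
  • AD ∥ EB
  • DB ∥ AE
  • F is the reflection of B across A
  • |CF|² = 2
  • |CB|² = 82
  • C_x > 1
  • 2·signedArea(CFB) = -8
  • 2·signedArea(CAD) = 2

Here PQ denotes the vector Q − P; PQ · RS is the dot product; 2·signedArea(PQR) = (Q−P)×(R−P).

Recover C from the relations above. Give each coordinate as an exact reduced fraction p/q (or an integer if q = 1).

1. C_x = 2  [2·signedArea(CAD) = 2 ∩ 2·signedArea(CFB) = -8]
2. C_y = -2  [2·signedArea(CAD) = 2 ∩ 2·signedArea(CFB) = -8]
   → C = (2, -2)

C = (2, -2)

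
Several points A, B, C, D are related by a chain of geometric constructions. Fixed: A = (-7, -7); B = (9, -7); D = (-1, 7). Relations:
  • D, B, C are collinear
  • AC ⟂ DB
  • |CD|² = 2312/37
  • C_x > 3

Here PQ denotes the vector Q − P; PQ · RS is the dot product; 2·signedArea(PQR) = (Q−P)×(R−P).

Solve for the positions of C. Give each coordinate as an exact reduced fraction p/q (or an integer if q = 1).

C = (133/37, 21/37)

1. C_x = 133/37  [D, B, C are collinear ∩ AC ⟂ DB]
2. C_y = 21/37  [D, B, C are collinear ∩ AC ⟂ DB]
   → C = (133/37, 21/37)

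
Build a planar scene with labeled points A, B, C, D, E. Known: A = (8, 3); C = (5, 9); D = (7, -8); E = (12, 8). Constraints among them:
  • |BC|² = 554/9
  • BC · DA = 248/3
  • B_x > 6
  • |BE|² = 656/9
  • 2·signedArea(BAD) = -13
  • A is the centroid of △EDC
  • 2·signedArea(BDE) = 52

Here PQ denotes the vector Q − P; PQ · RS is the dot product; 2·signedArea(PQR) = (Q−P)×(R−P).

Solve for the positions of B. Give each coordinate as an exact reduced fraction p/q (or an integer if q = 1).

1. B_x = 20/3  [2·signedArea(BAD) = -13 ∩ BC · DA = 248/3]
2. B_y = 4/3  [2·signedArea(BAD) = -13 ∩ BC · DA = 248/3]
   → B = (20/3, 4/3)

B = (20/3, 4/3)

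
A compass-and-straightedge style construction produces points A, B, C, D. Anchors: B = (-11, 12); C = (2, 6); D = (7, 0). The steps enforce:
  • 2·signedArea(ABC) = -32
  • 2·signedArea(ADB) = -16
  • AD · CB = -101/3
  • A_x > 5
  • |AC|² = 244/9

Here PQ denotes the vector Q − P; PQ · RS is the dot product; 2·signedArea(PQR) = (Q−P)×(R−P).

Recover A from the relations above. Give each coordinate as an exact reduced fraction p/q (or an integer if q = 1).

A = (16/3, 2)

1. A_x = 16/3  [2·signedArea(ADB) = -16 ∩ 2·signedArea(ABC) = -32]
2. A_y = 2  [2·signedArea(ADB) = -16 ∩ 2·signedArea(ABC) = -32]
   → A = (16/3, 2)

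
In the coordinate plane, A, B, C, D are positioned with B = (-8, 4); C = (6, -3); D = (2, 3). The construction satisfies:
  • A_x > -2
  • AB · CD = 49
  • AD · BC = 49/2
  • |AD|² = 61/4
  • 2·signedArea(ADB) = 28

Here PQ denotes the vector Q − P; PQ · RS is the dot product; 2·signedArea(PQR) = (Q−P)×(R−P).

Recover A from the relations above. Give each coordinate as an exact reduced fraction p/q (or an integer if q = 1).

1. A_x = -1  [AB · CD = 49 ∩ 2·signedArea(ADB) = 28]
2. A_y = 1/2  [AB · CD = 49 ∩ 2·signedArea(ADB) = 28]
   → A = (-1, 1/2)

A = (-1, 1/2)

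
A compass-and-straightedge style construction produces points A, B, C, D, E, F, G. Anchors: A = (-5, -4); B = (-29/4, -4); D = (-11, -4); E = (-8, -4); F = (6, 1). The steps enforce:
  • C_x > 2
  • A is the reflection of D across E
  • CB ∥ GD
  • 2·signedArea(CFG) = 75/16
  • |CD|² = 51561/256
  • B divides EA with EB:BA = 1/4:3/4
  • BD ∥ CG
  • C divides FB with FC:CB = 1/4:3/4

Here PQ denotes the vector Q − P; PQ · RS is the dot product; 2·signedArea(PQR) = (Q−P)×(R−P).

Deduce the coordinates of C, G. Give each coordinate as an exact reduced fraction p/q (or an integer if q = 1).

1. C_x = 43/16  [C divides FB with FC:CB = 1/4:3/4]
2. C_y = -1/4  [C divides FB with FC:CB = 1/4:3/4]
   → C = (43/16, -1/4)
3. G_x = -17/16  [CB ∥ GD ∩ BD ∥ CG]
4. G_y = -1/4  [CB ∥ GD ∩ BD ∥ CG]
   → G = (-17/16, -1/4)

C = (43/16, -1/4)
G = (-17/16, -1/4)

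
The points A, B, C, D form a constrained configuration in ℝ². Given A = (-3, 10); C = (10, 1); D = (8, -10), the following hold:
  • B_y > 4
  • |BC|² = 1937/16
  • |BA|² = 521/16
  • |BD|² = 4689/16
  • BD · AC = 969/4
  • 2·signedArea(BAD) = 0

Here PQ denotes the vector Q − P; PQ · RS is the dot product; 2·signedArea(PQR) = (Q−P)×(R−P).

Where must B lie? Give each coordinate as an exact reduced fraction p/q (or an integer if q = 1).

B = (-1/4, 5)

1. B_x = -1/4  [2·signedArea(BAD) = 0 ∩ BD · AC = 969/4]
2. B_y = 5  [2·signedArea(BAD) = 0 ∩ BD · AC = 969/4]
   → B = (-1/4, 5)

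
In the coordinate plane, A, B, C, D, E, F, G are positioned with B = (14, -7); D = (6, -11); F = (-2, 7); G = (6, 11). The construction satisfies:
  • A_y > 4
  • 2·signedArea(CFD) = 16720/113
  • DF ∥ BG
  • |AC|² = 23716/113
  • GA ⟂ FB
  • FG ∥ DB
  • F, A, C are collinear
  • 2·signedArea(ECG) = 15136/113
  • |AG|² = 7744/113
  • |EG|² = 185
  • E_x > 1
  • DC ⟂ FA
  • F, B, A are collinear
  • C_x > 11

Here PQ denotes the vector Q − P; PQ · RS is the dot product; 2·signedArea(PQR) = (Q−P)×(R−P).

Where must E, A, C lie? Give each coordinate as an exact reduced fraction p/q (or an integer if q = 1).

1. A_x = 62/113  [F, B, A are collinear ∩ GA ⟂ FB]
2. A_y = 539/113  [F, B, A are collinear ∩ GA ⟂ FB]
   → A = (62/113, 539/113)
3. C_x = 1294/113  [F, A, C are collinear ∩ DC ⟂ FA]
4. C_y = -539/113  [F, A, C are collinear ∩ DC ⟂ FA]
   → C = (1294/113, -539/113)
5. E_x = 2  [line -1782/113·x + -616/113·y + 2332/113 = 0 ∩ |EG|² = 185]
6. E_y = -2  [line -1782/113·x + -616/113·y + 2332/113 = 0 ∩ |EG|² = 185]
   → E = (2, -2)

A = (62/113, 539/113)
C = (1294/113, -539/113)
E = (2, -2)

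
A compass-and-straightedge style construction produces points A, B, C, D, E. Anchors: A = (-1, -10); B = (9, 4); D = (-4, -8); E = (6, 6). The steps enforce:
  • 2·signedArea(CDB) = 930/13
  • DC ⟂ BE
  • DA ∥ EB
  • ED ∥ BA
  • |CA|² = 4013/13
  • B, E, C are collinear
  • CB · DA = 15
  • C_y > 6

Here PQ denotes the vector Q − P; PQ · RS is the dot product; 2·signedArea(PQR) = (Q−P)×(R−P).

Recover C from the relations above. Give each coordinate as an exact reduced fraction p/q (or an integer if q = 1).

C = (72/13, 82/13)

1. C_x = 72/13  [B, E, C are collinear ∩ DC ⟂ BE]
2. C_y = 82/13  [B, E, C are collinear ∩ DC ⟂ BE]
   → C = (72/13, 82/13)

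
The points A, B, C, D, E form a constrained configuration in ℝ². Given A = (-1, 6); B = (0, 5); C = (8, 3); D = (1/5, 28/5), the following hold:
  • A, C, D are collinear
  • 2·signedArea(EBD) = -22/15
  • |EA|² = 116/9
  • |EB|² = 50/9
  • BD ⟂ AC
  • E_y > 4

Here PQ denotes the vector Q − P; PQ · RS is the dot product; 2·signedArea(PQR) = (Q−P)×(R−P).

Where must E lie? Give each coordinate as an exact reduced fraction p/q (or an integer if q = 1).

1. E_x = 7/3  [line -3/5·x + 1/5·y + 7/15 = 0 ∩ |EB|² = 50/9]
2. E_y = 14/3  [line -3/5·x + 1/5·y + 7/15 = 0 ∩ |EB|² = 50/9]
   → E = (7/3, 14/3)

E = (7/3, 14/3)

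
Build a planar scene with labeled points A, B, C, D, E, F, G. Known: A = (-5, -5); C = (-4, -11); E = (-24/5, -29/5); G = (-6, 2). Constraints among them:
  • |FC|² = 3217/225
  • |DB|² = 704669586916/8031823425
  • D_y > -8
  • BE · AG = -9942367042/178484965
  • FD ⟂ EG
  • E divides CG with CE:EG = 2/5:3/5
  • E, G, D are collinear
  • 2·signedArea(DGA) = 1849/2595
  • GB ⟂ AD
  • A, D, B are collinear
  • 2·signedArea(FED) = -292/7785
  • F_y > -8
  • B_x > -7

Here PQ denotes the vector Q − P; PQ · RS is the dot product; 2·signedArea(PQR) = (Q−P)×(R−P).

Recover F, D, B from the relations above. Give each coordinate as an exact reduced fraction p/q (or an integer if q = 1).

B = (-225039286/35696993, 69354539/35696993)
D = (-11872/2595, -18847/2595)
F = (-23/5, -109/15)

1. D_x = -11872/2595  [E, G, D are collinear ∩ 2·signedArea(DGA) = 1849/2595]
2. D_y = -18847/2595  [E, G, D are collinear ∩ 2·signedArea(DGA) = 1849/2595]
   → D = (-11872/2595, -18847/2595)
3. B_x = -225039286/35696993  [A, D, B are collinear ∩ GB ⟂ AD]
4. B_y = 69354539/35696993  [A, D, B are collinear ∩ GB ⟂ AD]
   → B = (-225039286/35696993, 69354539/35696993)
5. F_x = -23/5  [2·signedArea(FED) = -292/7785 ∩ FD ⟂ EG]
6. F_y = -109/15  [2·signedArea(FED) = -292/7785 ∩ FD ⟂ EG]
   → F = (-23/5, -109/15)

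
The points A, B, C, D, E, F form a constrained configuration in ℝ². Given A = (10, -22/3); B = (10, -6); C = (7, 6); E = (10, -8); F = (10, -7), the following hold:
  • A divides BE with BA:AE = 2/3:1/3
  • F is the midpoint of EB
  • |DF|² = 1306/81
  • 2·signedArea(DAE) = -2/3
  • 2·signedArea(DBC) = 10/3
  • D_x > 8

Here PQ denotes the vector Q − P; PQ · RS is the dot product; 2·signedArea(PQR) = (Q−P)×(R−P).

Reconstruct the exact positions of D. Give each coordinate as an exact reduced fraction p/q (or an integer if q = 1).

1. D_x = 9  [2·signedArea(DAE) = -2/3 ∩ 2·signedArea(DBC) = 10/3]
2. D_y = -28/9  [2·signedArea(DAE) = -2/3 ∩ 2·signedArea(DBC) = 10/3]
   → D = (9, -28/9)

D = (9, -28/9)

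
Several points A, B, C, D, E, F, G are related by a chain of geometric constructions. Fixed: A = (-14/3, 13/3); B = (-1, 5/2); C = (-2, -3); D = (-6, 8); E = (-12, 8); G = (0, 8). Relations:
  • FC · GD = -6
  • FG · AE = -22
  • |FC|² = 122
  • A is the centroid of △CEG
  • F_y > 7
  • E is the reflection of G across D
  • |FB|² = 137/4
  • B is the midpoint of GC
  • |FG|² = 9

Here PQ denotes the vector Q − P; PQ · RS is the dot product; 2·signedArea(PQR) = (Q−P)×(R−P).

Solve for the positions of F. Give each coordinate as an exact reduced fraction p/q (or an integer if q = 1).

F = (-3, 8)

1. F_x = -3  [FC · GD = -6 ∩ FG · AE = -22]
2. F_y = 8  [FC · GD = -6 ∩ FG · AE = -22]
   → F = (-3, 8)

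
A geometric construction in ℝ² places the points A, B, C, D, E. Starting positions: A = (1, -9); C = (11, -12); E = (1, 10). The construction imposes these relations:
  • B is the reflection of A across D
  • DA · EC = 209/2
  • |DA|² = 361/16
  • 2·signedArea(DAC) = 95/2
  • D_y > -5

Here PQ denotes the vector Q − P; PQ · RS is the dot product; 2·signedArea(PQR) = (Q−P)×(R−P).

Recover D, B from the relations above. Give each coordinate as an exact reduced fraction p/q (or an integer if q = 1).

B = (1, 1/2)
D = (1, -17/4)

1. D_x = 1  [2·signedArea(DAC) = 95/2 ∩ DA · EC = 209/2]
2. D_y = -17/4  [2·signedArea(DAC) = 95/2 ∩ DA · EC = 209/2]
   → D = (1, -17/4)
3. B_x = 1  [B is the reflection of A across D]
4. B_y = 1/2  [B is the reflection of A across D]
   → B = (1, 1/2)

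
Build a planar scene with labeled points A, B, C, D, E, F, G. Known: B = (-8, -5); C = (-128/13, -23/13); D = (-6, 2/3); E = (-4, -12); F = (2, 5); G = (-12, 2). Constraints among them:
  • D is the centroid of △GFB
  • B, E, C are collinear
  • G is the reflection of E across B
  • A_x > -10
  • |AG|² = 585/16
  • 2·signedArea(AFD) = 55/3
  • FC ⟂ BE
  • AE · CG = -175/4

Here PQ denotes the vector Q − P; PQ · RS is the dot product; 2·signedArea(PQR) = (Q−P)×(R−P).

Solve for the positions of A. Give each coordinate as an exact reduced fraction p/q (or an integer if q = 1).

1. A_x = -9  [2·signedArea(AFD) = 55/3 ∩ AE · CG = -175/4]
2. A_y = -13/4  [2·signedArea(AFD) = 55/3 ∩ AE · CG = -175/4]
   → A = (-9, -13/4)

A = (-9, -13/4)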